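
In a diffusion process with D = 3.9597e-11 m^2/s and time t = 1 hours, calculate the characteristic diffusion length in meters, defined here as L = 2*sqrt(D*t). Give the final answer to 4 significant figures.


t = 1 hr = 3600 s
Diffusion length = 2*sqrt(D*t)
= 2*sqrt(3.9597e-11 * 3600)
= 7.551e-04 m


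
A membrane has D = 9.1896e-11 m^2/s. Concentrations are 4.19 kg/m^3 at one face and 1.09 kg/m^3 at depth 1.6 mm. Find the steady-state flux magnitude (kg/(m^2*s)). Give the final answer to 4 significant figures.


J = -D * (dC/dx) = D * (C1 - C2) / dx
J = 9.1896e-11 * (4.19 - 1.09) / 1.6e-03
J = 1.78e-07 kg/(m^2*s)


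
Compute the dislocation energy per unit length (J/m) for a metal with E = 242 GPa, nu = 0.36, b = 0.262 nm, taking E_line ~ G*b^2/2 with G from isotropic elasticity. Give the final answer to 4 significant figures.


Step 1: G = E / (2*(1+nu))
G = 242 / (2*(1+0.36)) = 88.9706 GPa = 8.89706e+10 Pa
Step 2: E_line = G*b^2/2
b = 0.262 nm = 2.62e-10 m
E_line = 0.5 * 8.89706e+10 * (2.62e-10)^2 = 3.054e-09 J/m


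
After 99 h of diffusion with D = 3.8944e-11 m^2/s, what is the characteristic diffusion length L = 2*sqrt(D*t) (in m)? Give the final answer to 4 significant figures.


t = 99 hr = 356400 s
Diffusion length = 2*sqrt(D*t)
= 2*sqrt(3.8944e-11 * 356400)
= 7.451e-03 m


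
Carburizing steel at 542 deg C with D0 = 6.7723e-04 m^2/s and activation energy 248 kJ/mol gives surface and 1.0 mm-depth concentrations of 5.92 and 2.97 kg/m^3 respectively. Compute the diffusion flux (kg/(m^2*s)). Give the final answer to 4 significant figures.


Step 1: D = D0 * exp(-Qd/(R*T))
T = 542 + 273.15 = 815.15 K
D = 6.7723e-04 * exp(-248e3 / (8.314 * 815.15)) = 8.6771e-20 m^2/s
Step 2: J = D * (C1 - C2) / dx
J = 8.6771e-20 * (5.92 - 2.97) / 1e-03
J = 2.56e-16 kg/(m^2*s)


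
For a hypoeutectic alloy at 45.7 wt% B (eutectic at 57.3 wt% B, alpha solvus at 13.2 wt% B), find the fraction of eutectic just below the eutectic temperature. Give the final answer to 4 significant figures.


f_primary = (C_e - C0) / (C_e - C_alpha_max)
f_primary = (57.3 - 45.7) / (57.3 - 13.2)
f_primary = 0.263039
f_eutectic = 1 - 0.263039 = 0.737


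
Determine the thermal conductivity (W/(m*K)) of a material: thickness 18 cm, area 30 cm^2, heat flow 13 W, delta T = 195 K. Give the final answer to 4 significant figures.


k = Q*L / (A*dT)
L = 0.18 m, A = 3e-03 m^2
k = 13 * 0.18 / (3e-03 * 195)
k = 4 W/(m*K)


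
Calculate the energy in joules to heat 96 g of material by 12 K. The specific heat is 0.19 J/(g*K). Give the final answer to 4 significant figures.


Q = m * cp * dT
Q = 96 * 0.19 * 12
Q = 218.9 J


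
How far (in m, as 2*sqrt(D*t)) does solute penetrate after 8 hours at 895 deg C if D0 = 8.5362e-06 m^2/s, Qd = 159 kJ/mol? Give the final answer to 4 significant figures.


Step 1: D = D0 * exp(-Qd/(R*T))
T = 1168.15 K
D = 8.5362e-06 * exp(-159e3 / (8.314 * 1168.15)) = 6.6254e-13 m^2/s
Step 2: L = 2*sqrt(D*t)
t = 8 h = 28800 s
L = 2*sqrt(6.6254e-13 * 28800) = 2.763e-04 m


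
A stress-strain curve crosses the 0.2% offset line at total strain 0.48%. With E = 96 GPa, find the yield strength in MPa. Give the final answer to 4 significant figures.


Offset strain = 0.002
Elastic strain at yield = total_strain - offset = 4.8e-03 - 0.002 = 2.8e-03
sigma_y = E * elastic_strain = 96000 * 2.8e-03
sigma_y = 268.8 MPa


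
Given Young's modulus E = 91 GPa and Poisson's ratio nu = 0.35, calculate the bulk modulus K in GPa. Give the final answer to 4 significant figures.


K = E / (3*(1-2*nu))
K = 91 / (3*(1-2*0.35))
K = 101.1 GPa


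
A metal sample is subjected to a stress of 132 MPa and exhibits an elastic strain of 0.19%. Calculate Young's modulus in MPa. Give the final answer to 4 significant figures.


E = sigma / epsilon
epsilon = 0.19% = 1.9e-03
E = 132 / 1.9e-03
E = 69470 MPa


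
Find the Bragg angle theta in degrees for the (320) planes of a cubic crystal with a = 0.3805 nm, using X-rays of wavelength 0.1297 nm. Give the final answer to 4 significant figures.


d = a / sqrt(h^2+k^2+l^2)
d = 0.3805 / sqrt(13) = 0.105532 nm
lambda = 2*d*sin(theta)  =>  sin(theta) = lambda / (2*d)
sin(theta) = 0.1297 / (2 * 0.105532) = 0.614507
theta = 37.92 deg


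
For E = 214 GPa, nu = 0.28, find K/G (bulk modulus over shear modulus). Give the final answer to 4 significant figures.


G = E / (2*(1+nu))
G = 214 / (2*(1+0.28)) = 83.5938 GPa
K = E / (3*(1-2*nu))
K = 214 / (3*(1-2*0.28)) = 162.121 GPa
K/G = 162.121 / 83.5938 = 1.939


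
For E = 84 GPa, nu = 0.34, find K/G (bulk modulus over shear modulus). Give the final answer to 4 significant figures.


G = E / (2*(1+nu))
G = 84 / (2*(1+0.34)) = 31.3433 GPa
K = E / (3*(1-2*nu))
K = 84 / (3*(1-2*0.34)) = 87.5 GPa
K/G = 87.5 / 31.3433 = 2.792


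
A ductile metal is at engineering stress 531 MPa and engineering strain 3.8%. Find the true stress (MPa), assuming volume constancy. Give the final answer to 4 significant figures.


sigma_true = sigma_eng * (1 + epsilon_eng)
sigma_true = 531 * (1 + 0.038)
sigma_true = 551.2 MPa


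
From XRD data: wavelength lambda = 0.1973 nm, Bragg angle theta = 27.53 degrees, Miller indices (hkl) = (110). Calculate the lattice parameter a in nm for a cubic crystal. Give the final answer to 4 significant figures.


d = lambda / (2*sin(theta))
d = 0.1973 / (2*sin(27.53 deg))
d = 0.21343 nm
a = d * sqrt(h^2+k^2+l^2) = 0.21343 * sqrt(2)
a = 0.3018 nm


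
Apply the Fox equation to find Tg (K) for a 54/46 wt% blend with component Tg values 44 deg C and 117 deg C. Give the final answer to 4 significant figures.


1/Tg = w1/Tg1 + w2/Tg2 (in Kelvin)
Tg1 = 317.15 K, Tg2 = 390.15 K
1/Tg = 0.54/317.15 + 0.46/390.15
Tg = 347 K


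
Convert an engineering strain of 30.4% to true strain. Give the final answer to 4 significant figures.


epsilon_true = ln(1 + epsilon_eng)
epsilon_true = ln(1 + 0.304)
epsilon_true = 0.2654


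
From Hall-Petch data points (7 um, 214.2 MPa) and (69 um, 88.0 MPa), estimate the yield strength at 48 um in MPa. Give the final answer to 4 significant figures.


sigma_y = sigma0 + k / sqrt(d)
1/sqrt(d1) = 1/sqrt(7e-06) = 377.964;  1/sqrt(d2) = 120.386
k = (sigma1 - sigma2) / (1/sqrt(d1) - 1/sqrt(d2)) = (214.2 - 88.0) / (377.964 - 120.386) = 0.489947 MPa*m^0.5
sigma0 = sigma1 - k/sqrt(d1) = 214.2 - 0.489947*377.964 = 29.0173 MPa
sigma_y(d3) = 29.0173 + 0.489947 / sqrt(4.8e-05) = 99.74 MPa


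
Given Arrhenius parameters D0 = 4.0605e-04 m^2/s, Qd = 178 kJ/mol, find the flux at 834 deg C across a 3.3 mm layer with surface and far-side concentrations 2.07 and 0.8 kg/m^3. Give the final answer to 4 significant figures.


Step 1: D = D0 * exp(-Qd/(R*T))
T = 834 + 273.15 = 1107.15 K
D = 4.0605e-04 * exp(-178e3 / (8.314 * 1107.15)) = 1.62311e-12 m^2/s
Step 2: J = D * (C1 - C2) / dx
J = 1.62311e-12 * (2.07 - 0.8) / 3.3e-03
J = 6.247e-10 kg/(m^2*s)


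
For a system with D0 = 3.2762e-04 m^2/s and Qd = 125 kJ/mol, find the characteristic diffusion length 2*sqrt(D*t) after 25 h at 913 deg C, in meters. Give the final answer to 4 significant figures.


Step 1: D = D0 * exp(-Qd/(R*T))
T = 1186.15 K
D = 3.2762e-04 * exp(-125e3 / (8.314 * 1186.15)) = 1.02454e-09 m^2/s
Step 2: L = 2*sqrt(D*t)
t = 25 h = 90000 s
L = 2*sqrt(1.02454e-09 * 90000) = 0.01921 m


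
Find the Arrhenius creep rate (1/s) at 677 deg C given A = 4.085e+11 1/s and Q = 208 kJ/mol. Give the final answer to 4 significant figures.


rate = A * exp(-Q / (R*T))
T = 677 + 273.15 = 950.15 K
rate = 4.085e+11 * exp(-208e3 / (8.314 * 950.15))
rate = 1.5 1/s


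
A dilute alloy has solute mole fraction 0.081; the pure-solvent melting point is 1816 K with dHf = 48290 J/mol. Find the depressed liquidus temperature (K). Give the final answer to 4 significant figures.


dT = R*Tm^2*x / dHf
dT = 8.314 * 1816^2 * 0.081 / 48290
dT = 45.9906 K
T_new = 1816 - 45.9906 = 1770 K


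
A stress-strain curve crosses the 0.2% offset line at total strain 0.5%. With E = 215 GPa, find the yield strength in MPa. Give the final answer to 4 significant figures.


Offset strain = 0.002
Elastic strain at yield = total_strain - offset = 5e-03 - 0.002 = 3e-03
sigma_y = E * elastic_strain = 215000 * 3e-03
sigma_y = 645 MPa


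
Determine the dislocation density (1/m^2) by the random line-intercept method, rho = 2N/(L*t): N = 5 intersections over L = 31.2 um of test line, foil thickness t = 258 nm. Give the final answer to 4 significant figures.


rho = 2N / (L * t)
L = 31.2 um = 3.12e-05 m, t = 258 nm = 2.58e-07 m
rho = 2 * 5 / (3.12e-05 * 2.58e-07)
rho = 1.242e+12 1/m^2


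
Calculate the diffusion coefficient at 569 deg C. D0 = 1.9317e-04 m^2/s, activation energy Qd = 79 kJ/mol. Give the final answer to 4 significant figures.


D = D0 * exp(-Qd / (R*T))
T = 842.15 K
D = 1.9317e-04 * exp(-79e3 / (8.314 * 842.15))
D = 2.431e-09 m^2/s


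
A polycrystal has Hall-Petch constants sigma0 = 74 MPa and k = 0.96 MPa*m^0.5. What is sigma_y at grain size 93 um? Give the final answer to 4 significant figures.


sigma_y = sigma0 + k / sqrt(d)
d = 93 um = 9.3e-05 m
sigma_y = 74 + 0.96 / sqrt(9.3e-05)
sigma_y = 173.5 MPa


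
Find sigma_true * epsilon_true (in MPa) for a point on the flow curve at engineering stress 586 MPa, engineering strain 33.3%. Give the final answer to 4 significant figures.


sigma_true = sigma_eng * (1 + epsilon_eng)
sigma_true = 586 * (1 + 0.333) = 781.138 MPa
epsilon_true = ln(1 + epsilon_eng)
epsilon_true = ln(1 + 0.333) = 0.287432
sigma_true * epsilon_true = 781.138 * 0.287432 = 224.5 MPa


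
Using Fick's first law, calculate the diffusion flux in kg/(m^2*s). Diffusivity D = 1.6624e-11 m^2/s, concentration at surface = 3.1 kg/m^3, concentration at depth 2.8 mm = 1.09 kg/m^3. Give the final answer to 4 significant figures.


J = -D * (dC/dx) = D * (C1 - C2) / dx
J = 1.6624e-11 * (3.1 - 1.09) / 2.8e-03
J = 1.193e-08 kg/(m^2*s)


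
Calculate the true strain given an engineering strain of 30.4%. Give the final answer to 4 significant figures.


epsilon_true = ln(1 + epsilon_eng)
epsilon_true = ln(1 + 0.304)
epsilon_true = 0.2654


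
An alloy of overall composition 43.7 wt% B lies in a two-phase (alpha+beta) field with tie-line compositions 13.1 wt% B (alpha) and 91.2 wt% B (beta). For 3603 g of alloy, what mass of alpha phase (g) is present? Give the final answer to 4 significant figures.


f_alpha = (C_beta - C0) / (C_beta - C_alpha)
f_alpha = (91.2 - 43.7) / (91.2 - 13.1) = 0.608195
m_alpha = f_alpha * m_total = 0.608195 * 3603 = 2191 g


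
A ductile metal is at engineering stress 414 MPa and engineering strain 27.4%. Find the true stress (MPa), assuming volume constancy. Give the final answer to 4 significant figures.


sigma_true = sigma_eng * (1 + epsilon_eng)
sigma_true = 414 * (1 + 0.274)
sigma_true = 527.4 MPa


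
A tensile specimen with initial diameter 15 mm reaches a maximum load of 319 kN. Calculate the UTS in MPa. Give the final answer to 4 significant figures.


A0 = pi*(d/2)^2 = pi*(15/2)^2 = 176.715 mm^2
UTS = F_max / A0 = 319*1000 / 176.715
UTS = 1805 MPa


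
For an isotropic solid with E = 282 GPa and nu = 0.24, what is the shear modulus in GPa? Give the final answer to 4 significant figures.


G = E / (2*(1+nu))
G = 282 / (2*(1+0.24))
G = 113.7 GPa


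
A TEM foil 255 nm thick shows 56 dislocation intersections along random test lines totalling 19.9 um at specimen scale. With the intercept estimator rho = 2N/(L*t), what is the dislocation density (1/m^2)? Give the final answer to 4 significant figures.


rho = 2N / (L * t)
L = 19.9 um = 1.99e-05 m, t = 255 nm = 2.55e-07 m
rho = 2 * 56 / (1.99e-05 * 2.55e-07)
rho = 2.207e+13 1/m^2


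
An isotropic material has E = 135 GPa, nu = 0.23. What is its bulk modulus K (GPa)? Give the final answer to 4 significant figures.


K = E / (3*(1-2*nu))
K = 135 / (3*(1-2*0.23))
K = 83.33 GPa


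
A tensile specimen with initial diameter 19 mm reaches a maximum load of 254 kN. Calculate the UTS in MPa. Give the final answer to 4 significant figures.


A0 = pi*(d/2)^2 = pi*(19/2)^2 = 283.529 mm^2
UTS = F_max / A0 = 254*1000 / 283.529
UTS = 895.9 MPa


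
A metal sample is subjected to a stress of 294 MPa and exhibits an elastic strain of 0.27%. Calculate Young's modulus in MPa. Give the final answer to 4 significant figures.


E = sigma / epsilon
epsilon = 0.27% = 2.7e-03
E = 294 / 2.7e-03
E = 108900 MPa


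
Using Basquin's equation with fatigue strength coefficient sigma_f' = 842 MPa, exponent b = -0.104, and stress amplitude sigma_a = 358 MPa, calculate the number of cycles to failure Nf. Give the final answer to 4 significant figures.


sigma_a = sigma_f' * (2*Nf)^b
2*Nf = (sigma_a / sigma_f')^(1/b)
2*Nf = (358 / 842)^(1/-0.104)
2*Nf = 3727.63
Nf = 1864 cycles


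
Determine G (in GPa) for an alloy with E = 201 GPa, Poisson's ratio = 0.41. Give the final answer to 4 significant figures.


G = E / (2*(1+nu))
G = 201 / (2*(1+0.41))
G = 71.28 GPa


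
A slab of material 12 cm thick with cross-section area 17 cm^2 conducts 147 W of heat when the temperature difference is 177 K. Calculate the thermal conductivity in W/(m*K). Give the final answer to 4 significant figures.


k = Q*L / (A*dT)
L = 0.12 m, A = 1.7e-03 m^2
k = 147 * 0.12 / (1.7e-03 * 177)
k = 58.62 W/(m*K)


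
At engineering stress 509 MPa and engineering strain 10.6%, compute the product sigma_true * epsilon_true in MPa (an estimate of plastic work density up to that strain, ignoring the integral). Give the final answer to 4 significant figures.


sigma_true = sigma_eng * (1 + epsilon_eng)
sigma_true = 509 * (1 + 0.106) = 562.954 MPa
epsilon_true = ln(1 + epsilon_eng)
epsilon_true = ln(1 + 0.106) = 0.10075
sigma_true * epsilon_true = 562.954 * 0.10075 = 56.72 MPa


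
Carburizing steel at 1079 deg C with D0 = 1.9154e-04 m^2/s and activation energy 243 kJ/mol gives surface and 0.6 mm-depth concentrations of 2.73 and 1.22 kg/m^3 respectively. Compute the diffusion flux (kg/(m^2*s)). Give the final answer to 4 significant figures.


Step 1: D = D0 * exp(-Qd/(R*T))
T = 1079 + 273.15 = 1352.15 K
D = 1.9154e-04 * exp(-243e3 / (8.314 * 1352.15)) = 7.84577e-14 m^2/s
Step 2: J = D * (C1 - C2) / dx
J = 7.84577e-14 * (2.73 - 1.22) / 6e-04
J = 1.975e-10 kg/(m^2*s)


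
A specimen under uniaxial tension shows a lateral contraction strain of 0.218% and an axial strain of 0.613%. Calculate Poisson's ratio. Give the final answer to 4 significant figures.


nu = -epsilon_lat / epsilon_axial
Lateral strain is contraction (negative), so using magnitudes:
nu = 0.218 / 0.613
nu = 0.3556


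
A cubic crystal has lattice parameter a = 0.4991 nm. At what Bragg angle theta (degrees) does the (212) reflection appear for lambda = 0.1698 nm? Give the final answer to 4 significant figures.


d = a / sqrt(h^2+k^2+l^2)
d = 0.4991 / sqrt(9) = 0.166367 nm
lambda = 2*d*sin(theta)  =>  sin(theta) = lambda / (2*d)
sin(theta) = 0.1698 / (2 * 0.166367) = 0.510319
theta = 30.69 deg


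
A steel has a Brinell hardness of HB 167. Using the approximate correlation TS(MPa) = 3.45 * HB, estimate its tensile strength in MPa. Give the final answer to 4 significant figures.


TS (MPa) = 3.45 * HB
TS = 3.45 * 167
TS = 576.2 MPa


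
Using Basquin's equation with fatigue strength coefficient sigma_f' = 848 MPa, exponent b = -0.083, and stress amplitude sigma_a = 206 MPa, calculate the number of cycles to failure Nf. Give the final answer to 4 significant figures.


sigma_a = sigma_f' * (2*Nf)^b
2*Nf = (sigma_a / sigma_f')^(1/b)
2*Nf = (206 / 848)^(1/-0.083)
2*Nf = 2.53489e+07
Nf = 1.267e+07 cycles


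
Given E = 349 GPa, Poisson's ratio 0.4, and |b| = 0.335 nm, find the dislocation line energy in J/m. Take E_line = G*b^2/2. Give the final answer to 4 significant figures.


Step 1: G = E / (2*(1+nu))
G = 349 / (2*(1+0.4)) = 124.643 GPa = 1.24643e+11 Pa
Step 2: E_line = G*b^2/2
b = 0.335 nm = 3.35e-10 m
E_line = 0.5 * 1.24643e+11 * (3.35e-10)^2 = 6.994e-09 J/m


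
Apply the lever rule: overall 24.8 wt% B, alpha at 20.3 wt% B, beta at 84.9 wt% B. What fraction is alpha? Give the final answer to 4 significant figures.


f_alpha = (C_beta - C0) / (C_beta - C_alpha)
f_alpha = (84.9 - 24.8) / (84.9 - 20.3)
f_alpha = 0.9303


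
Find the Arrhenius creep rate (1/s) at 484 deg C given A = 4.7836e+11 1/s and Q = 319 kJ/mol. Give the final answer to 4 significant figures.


rate = A * exp(-Q / (R*T))
T = 484 + 273.15 = 757.15 K
rate = 4.7836e+11 * exp(-319e3 / (8.314 * 757.15))
rate = 4.695e-11 1/s


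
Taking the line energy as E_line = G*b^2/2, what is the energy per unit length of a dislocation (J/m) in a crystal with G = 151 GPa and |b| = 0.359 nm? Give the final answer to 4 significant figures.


E = G*b^2/2
b = 0.359 nm = 3.59e-10 m
G = 151 GPa = 1.51e+11 Pa
E = 0.5 * 1.51e+11 * (3.59e-10)^2
E = 9.731e-09 J/m


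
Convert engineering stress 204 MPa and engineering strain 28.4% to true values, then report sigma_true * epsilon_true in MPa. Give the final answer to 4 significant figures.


sigma_true = sigma_eng * (1 + epsilon_eng)
sigma_true = 204 * (1 + 0.284) = 261.936 MPa
epsilon_true = ln(1 + epsilon_eng)
epsilon_true = ln(1 + 0.284) = 0.24998
sigma_true * epsilon_true = 261.936 * 0.24998 = 65.48 MPa


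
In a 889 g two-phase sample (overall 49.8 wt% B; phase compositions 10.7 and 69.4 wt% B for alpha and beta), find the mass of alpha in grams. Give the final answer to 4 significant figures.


f_alpha = (C_beta - C0) / (C_beta - C_alpha)
f_alpha = (69.4 - 49.8) / (69.4 - 10.7) = 0.333901
m_alpha = f_alpha * m_total = 0.333901 * 889 = 296.8 g


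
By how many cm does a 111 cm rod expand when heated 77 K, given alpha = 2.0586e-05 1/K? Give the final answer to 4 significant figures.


dL = L0 * alpha * dT
dL = 111 * 2.0586e-05 * 77
dL = 0.1759 cm


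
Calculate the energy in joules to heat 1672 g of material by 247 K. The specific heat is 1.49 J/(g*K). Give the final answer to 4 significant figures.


Q = m * cp * dT
Q = 1672 * 1.49 * 247
Q = 615300 J


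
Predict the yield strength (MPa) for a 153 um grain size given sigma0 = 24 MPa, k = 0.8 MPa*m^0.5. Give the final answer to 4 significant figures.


sigma_y = sigma0 + k / sqrt(d)
d = 153 um = 1.53e-04 m
sigma_y = 24 + 0.8 / sqrt(1.53e-04)
sigma_y = 88.68 MPa


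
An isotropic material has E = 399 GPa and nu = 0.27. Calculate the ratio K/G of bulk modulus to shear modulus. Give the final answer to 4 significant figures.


G = E / (2*(1+nu))
G = 399 / (2*(1+0.27)) = 157.087 GPa
K = E / (3*(1-2*nu))
K = 399 / (3*(1-2*0.27)) = 289.13 GPa
K/G = 289.13 / 157.087 = 1.841


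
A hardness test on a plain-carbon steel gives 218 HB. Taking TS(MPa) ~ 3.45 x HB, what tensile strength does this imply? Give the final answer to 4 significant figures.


TS (MPa) = 3.45 * HB
TS = 3.45 * 218
TS = 752.1 MPa


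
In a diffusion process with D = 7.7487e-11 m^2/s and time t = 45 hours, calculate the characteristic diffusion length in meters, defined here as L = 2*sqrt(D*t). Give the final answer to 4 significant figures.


t = 45 hr = 162000 s
Diffusion length = 2*sqrt(D*t)
= 2*sqrt(7.7487e-11 * 162000)
= 7.086e-03 m


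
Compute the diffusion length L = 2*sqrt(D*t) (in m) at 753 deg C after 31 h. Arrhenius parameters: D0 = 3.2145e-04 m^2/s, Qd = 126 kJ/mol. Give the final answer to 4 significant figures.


Step 1: D = D0 * exp(-Qd/(R*T))
T = 1026.15 K
D = 3.2145e-04 * exp(-126e3 / (8.314 * 1026.15)) = 1.23891e-10 m^2/s
Step 2: L = 2*sqrt(D*t)
t = 31 h = 111600 s
L = 2*sqrt(1.23891e-10 * 111600) = 7.437e-03 m


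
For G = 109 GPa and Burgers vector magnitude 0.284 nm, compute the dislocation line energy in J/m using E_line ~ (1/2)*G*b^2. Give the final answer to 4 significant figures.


E = G*b^2/2
b = 0.284 nm = 2.84e-10 m
G = 109 GPa = 1.09e+11 Pa
E = 0.5 * 1.09e+11 * (2.84e-10)^2
E = 4.396e-09 J/m


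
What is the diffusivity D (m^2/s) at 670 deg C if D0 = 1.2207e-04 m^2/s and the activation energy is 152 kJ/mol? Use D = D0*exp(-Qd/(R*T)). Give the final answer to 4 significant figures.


D = D0 * exp(-Qd / (R*T))
T = 943.15 K
D = 1.2207e-04 * exp(-152e3 / (8.314 * 943.15))
D = 4.657e-13 m^2/s


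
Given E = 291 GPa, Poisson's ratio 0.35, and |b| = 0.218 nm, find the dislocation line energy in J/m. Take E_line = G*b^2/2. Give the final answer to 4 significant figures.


Step 1: G = E / (2*(1+nu))
G = 291 / (2*(1+0.35)) = 107.778 GPa = 1.07778e+11 Pa
Step 2: E_line = G*b^2/2
b = 0.218 nm = 2.18e-10 m
E_line = 0.5 * 1.07778e+11 * (2.18e-10)^2 = 2.561e-09 J/m


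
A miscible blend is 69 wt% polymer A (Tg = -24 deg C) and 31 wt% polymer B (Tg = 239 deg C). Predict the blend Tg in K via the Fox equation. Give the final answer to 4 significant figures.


1/Tg = w1/Tg1 + w2/Tg2 (in Kelvin)
Tg1 = 249.15 K, Tg2 = 512.15 K
1/Tg = 0.69/249.15 + 0.31/512.15
Tg = 296.3 K


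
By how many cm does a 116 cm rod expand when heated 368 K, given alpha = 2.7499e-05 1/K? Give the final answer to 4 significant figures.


dL = L0 * alpha * dT
dL = 116 * 2.7499e-05 * 368
dL = 1.174 cm


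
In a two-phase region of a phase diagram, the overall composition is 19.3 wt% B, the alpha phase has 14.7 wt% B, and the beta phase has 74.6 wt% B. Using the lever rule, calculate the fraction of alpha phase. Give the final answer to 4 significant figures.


f_alpha = (C_beta - C0) / (C_beta - C_alpha)
f_alpha = (74.6 - 19.3) / (74.6 - 14.7)
f_alpha = 0.9232


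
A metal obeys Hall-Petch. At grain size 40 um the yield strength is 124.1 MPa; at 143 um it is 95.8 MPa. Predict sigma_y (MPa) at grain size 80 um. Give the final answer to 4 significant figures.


sigma_y = sigma0 + k / sqrt(d)
1/sqrt(d1) = 1/sqrt(4e-05) = 158.114;  1/sqrt(d2) = 83.6242
k = (sigma1 - sigma2) / (1/sqrt(d1) - 1/sqrt(d2)) = (124.1 - 95.8) / (158.114 - 83.6242) = 0.379918 MPa*m^0.5
sigma0 = sigma1 - k/sqrt(d1) = 124.1 - 0.379918*158.114 = 64.0296 MPa
sigma_y(d3) = 64.0296 + 0.379918 / sqrt(8e-05) = 106.5 MPa


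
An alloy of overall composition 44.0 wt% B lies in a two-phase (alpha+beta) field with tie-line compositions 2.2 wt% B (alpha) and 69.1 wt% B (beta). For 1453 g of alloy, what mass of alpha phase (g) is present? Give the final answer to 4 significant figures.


f_alpha = (C_beta - C0) / (C_beta - C_alpha)
f_alpha = (69.1 - 44.0) / (69.1 - 2.2) = 0.375187
m_alpha = f_alpha * m_total = 0.375187 * 1453 = 545.1 g


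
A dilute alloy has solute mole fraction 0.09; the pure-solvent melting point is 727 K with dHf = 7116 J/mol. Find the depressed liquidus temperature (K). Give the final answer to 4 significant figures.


dT = R*Tm^2*x / dHf
dT = 8.314 * 727^2 * 0.09 / 7116
dT = 55.5758 K
T_new = 727 - 55.5758 = 671.4 K


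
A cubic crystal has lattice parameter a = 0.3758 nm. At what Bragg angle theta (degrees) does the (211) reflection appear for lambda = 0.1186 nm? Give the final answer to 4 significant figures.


d = a / sqrt(h^2+k^2+l^2)
d = 0.3758 / sqrt(6) = 0.15342 nm
lambda = 2*d*sin(theta)  =>  sin(theta) = lambda / (2*d)
sin(theta) = 0.1186 / (2 * 0.15342) = 0.386521
theta = 22.74 deg


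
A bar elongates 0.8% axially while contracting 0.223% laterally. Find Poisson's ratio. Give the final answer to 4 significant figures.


nu = -epsilon_lat / epsilon_axial
Lateral strain is contraction (negative), so using magnitudes:
nu = 0.223 / 0.8
nu = 0.2788


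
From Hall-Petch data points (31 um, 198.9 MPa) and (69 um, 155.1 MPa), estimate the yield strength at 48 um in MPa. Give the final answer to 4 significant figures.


sigma_y = sigma0 + k / sqrt(d)
1/sqrt(d1) = 1/sqrt(3.1e-05) = 179.605;  1/sqrt(d2) = 120.386
k = (sigma1 - sigma2) / (1/sqrt(d1) - 1/sqrt(d2)) = (198.9 - 155.1) / (179.605 - 120.386) = 0.739622 MPa*m^0.5
sigma0 = sigma1 - k/sqrt(d1) = 198.9 - 0.739622*179.605 = 66.06 MPa
sigma_y(d3) = 66.06 + 0.739622 / sqrt(4.8e-05) = 172.8 MPa


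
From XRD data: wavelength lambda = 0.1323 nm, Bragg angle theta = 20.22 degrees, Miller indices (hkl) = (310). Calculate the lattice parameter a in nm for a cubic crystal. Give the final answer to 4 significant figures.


d = lambda / (2*sin(theta))
d = 0.1323 / (2*sin(20.22 deg))
d = 0.191392 nm
a = d * sqrt(h^2+k^2+l^2) = 0.191392 * sqrt(10)
a = 0.6052 nm


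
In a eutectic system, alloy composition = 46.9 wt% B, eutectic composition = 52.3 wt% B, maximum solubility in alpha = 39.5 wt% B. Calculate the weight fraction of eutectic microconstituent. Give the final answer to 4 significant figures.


f_primary = (C_e - C0) / (C_e - C_alpha_max)
f_primary = (52.3 - 46.9) / (52.3 - 39.5)
f_primary = 0.421875
f_eutectic = 1 - 0.421875 = 0.5781


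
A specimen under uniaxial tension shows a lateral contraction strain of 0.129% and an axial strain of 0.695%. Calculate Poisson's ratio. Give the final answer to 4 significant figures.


nu = -epsilon_lat / epsilon_axial
Lateral strain is contraction (negative), so using magnitudes:
nu = 0.129 / 0.695
nu = 0.1856


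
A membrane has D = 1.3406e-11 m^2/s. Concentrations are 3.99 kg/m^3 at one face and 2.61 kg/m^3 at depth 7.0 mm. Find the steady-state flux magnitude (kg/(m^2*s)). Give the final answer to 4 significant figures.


J = -D * (dC/dx) = D * (C1 - C2) / dx
J = 1.3406e-11 * (3.99 - 2.61) / 7e-03
J = 2.643e-09 kg/(m^2*s)


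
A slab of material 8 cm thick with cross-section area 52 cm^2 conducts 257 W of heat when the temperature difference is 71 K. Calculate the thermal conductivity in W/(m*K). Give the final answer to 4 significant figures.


k = Q*L / (A*dT)
L = 0.08 m, A = 5.2e-03 m^2
k = 257 * 0.08 / (5.2e-03 * 71)
k = 55.69 W/(m*K)


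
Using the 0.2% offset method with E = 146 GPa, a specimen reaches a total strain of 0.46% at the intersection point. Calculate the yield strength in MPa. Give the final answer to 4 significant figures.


Offset strain = 0.002
Elastic strain at yield = total_strain - offset = 4.6e-03 - 0.002 = 2.6e-03
sigma_y = E * elastic_strain = 146000 * 2.6e-03
sigma_y = 379.6 MPa


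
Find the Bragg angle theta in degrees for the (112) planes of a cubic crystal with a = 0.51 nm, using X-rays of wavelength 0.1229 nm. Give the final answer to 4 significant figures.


d = a / sqrt(h^2+k^2+l^2)
d = 0.51 / sqrt(6) = 0.208207 nm
lambda = 2*d*sin(theta)  =>  sin(theta) = lambda / (2*d)
sin(theta) = 0.1229 / (2 * 0.208207) = 0.295139
theta = 17.17 deg


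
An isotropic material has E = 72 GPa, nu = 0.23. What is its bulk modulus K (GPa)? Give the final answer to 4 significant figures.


K = E / (3*(1-2*nu))
K = 72 / (3*(1-2*0.23))
K = 44.44 GPa


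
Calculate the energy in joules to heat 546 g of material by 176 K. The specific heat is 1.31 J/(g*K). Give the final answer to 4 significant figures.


Q = m * cp * dT
Q = 546 * 1.31 * 176
Q = 125900 J


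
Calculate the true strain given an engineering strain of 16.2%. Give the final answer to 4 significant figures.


epsilon_true = ln(1 + epsilon_eng)
epsilon_true = ln(1 + 0.162)
epsilon_true = 0.1501


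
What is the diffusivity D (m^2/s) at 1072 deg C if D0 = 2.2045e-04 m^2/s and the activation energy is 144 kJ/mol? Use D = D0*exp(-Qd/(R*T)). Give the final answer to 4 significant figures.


D = D0 * exp(-Qd / (R*T))
T = 1345.15 K
D = 2.2045e-04 * exp(-144e3 / (8.314 * 1345.15))
D = 5.641e-10 m^2/s


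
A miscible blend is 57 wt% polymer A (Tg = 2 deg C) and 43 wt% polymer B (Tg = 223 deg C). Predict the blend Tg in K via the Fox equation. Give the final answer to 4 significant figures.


1/Tg = w1/Tg1 + w2/Tg2 (in Kelvin)
Tg1 = 275.15 K, Tg2 = 496.15 K
1/Tg = 0.57/275.15 + 0.43/496.15
Tg = 340.3 K


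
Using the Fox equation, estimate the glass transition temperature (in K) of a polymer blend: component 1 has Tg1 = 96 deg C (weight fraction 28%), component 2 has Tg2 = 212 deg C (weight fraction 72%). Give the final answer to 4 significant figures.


1/Tg = w1/Tg1 + w2/Tg2 (in Kelvin)
Tg1 = 369.15 K, Tg2 = 485.15 K
1/Tg = 0.28/369.15 + 0.72/485.15
Tg = 445.9 K


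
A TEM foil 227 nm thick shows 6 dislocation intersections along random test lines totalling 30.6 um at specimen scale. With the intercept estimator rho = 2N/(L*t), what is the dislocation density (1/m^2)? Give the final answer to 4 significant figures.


rho = 2N / (L * t)
L = 30.6 um = 3.06e-05 m, t = 227 nm = 2.27e-07 m
rho = 2 * 6 / (3.06e-05 * 2.27e-07)
rho = 1.728e+12 1/m^2


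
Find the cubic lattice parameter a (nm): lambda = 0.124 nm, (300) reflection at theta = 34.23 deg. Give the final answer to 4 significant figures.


d = lambda / (2*sin(theta))
d = 0.124 / (2*sin(34.23 deg))
d = 0.110219 nm
a = d * sqrt(h^2+k^2+l^2) = 0.110219 * sqrt(9)
a = 0.3307 nm


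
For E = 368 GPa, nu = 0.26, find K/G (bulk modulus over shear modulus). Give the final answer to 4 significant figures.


G = E / (2*(1+nu))
G = 368 / (2*(1+0.26)) = 146.032 GPa
K = E / (3*(1-2*nu))
K = 368 / (3*(1-2*0.26)) = 255.556 GPa
K/G = 255.556 / 146.032 = 1.75


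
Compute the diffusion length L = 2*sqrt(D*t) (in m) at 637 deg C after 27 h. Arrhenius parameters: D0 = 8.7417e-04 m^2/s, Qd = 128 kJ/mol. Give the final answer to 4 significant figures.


Step 1: D = D0 * exp(-Qd/(R*T))
T = 910.15 K
D = 8.7417e-04 * exp(-128e3 / (8.314 * 910.15)) = 3.93778e-11 m^2/s
Step 2: L = 2*sqrt(D*t)
t = 27 h = 97200 s
L = 2*sqrt(3.93778e-11 * 97200) = 3.913e-03 m


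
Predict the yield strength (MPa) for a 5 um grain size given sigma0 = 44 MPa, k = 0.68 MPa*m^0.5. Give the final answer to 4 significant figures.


sigma_y = sigma0 + k / sqrt(d)
d = 5 um = 5e-06 m
sigma_y = 44 + 0.68 / sqrt(5e-06)
sigma_y = 348.1 MPa


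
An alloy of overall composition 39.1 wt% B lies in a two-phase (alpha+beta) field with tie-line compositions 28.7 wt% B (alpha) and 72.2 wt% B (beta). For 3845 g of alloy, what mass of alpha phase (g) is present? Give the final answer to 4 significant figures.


f_alpha = (C_beta - C0) / (C_beta - C_alpha)
f_alpha = (72.2 - 39.1) / (72.2 - 28.7) = 0.76092
m_alpha = f_alpha * m_total = 0.76092 * 3845 = 2926 g


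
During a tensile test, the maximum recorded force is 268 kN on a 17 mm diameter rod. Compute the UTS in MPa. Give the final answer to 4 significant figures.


A0 = pi*(d/2)^2 = pi*(17/2)^2 = 226.98 mm^2
UTS = F_max / A0 = 268*1000 / 226.98
UTS = 1181 MPa


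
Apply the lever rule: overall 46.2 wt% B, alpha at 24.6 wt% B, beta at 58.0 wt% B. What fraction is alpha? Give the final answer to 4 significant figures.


f_alpha = (C_beta - C0) / (C_beta - C_alpha)
f_alpha = (58.0 - 46.2) / (58.0 - 24.6)
f_alpha = 0.3533


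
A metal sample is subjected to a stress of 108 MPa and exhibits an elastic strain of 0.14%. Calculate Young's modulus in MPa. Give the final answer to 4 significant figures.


E = sigma / epsilon
epsilon = 0.14% = 1.4e-03
E = 108 / 1.4e-03
E = 77140 MPa


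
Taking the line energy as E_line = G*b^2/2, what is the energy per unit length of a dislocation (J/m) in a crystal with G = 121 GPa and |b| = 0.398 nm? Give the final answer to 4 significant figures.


E = G*b^2/2
b = 0.398 nm = 3.98e-10 m
G = 121 GPa = 1.21e+11 Pa
E = 0.5 * 1.21e+11 * (3.98e-10)^2
E = 9.583e-09 J/m


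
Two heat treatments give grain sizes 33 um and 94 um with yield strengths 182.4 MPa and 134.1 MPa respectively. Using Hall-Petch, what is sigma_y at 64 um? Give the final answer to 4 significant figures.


sigma_y = sigma0 + k / sqrt(d)
1/sqrt(d1) = 1/sqrt(3.3e-05) = 174.078;  1/sqrt(d2) = 103.142
k = (sigma1 - sigma2) / (1/sqrt(d1) - 1/sqrt(d2)) = (182.4 - 134.1) / (174.078 - 103.142) = 0.6809 MPa*m^0.5
sigma0 = sigma1 - k/sqrt(d1) = 182.4 - 0.6809*174.078 = 63.8705 MPa
sigma_y(d3) = 63.8705 + 0.6809 / sqrt(6.4e-05) = 149 MPa


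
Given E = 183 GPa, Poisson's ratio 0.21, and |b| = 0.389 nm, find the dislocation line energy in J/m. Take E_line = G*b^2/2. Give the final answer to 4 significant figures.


Step 1: G = E / (2*(1+nu))
G = 183 / (2*(1+0.21)) = 75.6198 GPa = 7.56198e+10 Pa
Step 2: E_line = G*b^2/2
b = 0.389 nm = 3.89e-10 m
E_line = 0.5 * 7.56198e+10 * (3.89e-10)^2 = 5.721e-09 J/m


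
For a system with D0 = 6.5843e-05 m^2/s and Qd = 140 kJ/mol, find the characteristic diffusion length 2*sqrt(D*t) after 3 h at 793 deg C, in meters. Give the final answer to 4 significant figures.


Step 1: D = D0 * exp(-Qd/(R*T))
T = 1066.15 K
D = 6.5843e-05 * exp(-140e3 / (8.314 * 1066.15)) = 9.10213e-12 m^2/s
Step 2: L = 2*sqrt(D*t)
t = 3 h = 10800 s
L = 2*sqrt(9.10213e-12 * 10800) = 6.271e-04 m


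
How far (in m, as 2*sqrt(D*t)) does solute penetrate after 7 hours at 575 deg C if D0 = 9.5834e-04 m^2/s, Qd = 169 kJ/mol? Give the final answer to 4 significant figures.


Step 1: D = D0 * exp(-Qd/(R*T))
T = 848.15 K
D = 9.5834e-04 * exp(-169e3 / (8.314 * 848.15)) = 3.74124e-14 m^2/s
Step 2: L = 2*sqrt(D*t)
t = 7 h = 25200 s
L = 2*sqrt(3.74124e-14 * 25200) = 6.141e-05 m


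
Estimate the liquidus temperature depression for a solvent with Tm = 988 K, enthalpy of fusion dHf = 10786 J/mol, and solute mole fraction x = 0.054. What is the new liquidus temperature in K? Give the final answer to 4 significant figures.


dT = R*Tm^2*x / dHf
dT = 8.314 * 988^2 * 0.054 / 10786
dT = 40.631 K
T_new = 988 - 40.631 = 947.4 K


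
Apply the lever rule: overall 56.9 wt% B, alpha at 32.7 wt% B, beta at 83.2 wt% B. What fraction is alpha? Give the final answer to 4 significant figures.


f_alpha = (C_beta - C0) / (C_beta - C_alpha)
f_alpha = (83.2 - 56.9) / (83.2 - 32.7)
f_alpha = 0.5208


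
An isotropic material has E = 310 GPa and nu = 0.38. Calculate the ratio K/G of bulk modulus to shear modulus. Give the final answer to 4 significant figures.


G = E / (2*(1+nu))
G = 310 / (2*(1+0.38)) = 112.319 GPa
K = E / (3*(1-2*nu))
K = 310 / (3*(1-2*0.38)) = 430.556 GPa
K/G = 430.556 / 112.319 = 3.833


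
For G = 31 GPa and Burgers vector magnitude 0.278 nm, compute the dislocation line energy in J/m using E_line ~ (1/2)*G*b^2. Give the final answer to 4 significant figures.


E = G*b^2/2
b = 0.278 nm = 2.78e-10 m
G = 31 GPa = 3.1e+10 Pa
E = 0.5 * 3.1e+10 * (2.78e-10)^2
E = 1.198e-09 J/m


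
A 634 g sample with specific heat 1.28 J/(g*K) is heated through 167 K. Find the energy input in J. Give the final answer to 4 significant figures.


Q = m * cp * dT
Q = 634 * 1.28 * 167
Q = 135500 J


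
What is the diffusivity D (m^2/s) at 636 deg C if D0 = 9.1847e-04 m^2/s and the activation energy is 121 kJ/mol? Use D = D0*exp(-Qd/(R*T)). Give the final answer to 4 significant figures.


D = D0 * exp(-Qd / (R*T))
T = 909.15 K
D = 9.1847e-04 * exp(-121e3 / (8.314 * 909.15))
D = 1.025e-10 m^2/s


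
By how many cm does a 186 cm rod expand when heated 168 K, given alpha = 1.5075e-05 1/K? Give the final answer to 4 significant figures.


dL = L0 * alpha * dT
dL = 186 * 1.5075e-05 * 168
dL = 0.4711 cm


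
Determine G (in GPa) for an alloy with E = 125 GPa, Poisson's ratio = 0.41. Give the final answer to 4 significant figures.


G = E / (2*(1+nu))
G = 125 / (2*(1+0.41))
G = 44.33 GPa


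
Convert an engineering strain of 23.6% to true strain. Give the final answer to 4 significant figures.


epsilon_true = ln(1 + epsilon_eng)
epsilon_true = ln(1 + 0.236)
epsilon_true = 0.2119


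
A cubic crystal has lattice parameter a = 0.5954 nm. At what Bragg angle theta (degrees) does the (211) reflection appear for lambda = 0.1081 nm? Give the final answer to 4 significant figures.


d = a / sqrt(h^2+k^2+l^2)
d = 0.5954 / sqrt(6) = 0.243071 nm
lambda = 2*d*sin(theta)  =>  sin(theta) = lambda / (2*d)
sin(theta) = 0.1081 / (2 * 0.243071) = 0.222363
theta = 12.85 deg


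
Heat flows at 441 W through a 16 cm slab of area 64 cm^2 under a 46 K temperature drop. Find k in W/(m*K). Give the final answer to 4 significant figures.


k = Q*L / (A*dT)
L = 0.16 m, A = 6.4e-03 m^2
k = 441 * 0.16 / (6.4e-03 * 46)
k = 239.7 W/(m*K)


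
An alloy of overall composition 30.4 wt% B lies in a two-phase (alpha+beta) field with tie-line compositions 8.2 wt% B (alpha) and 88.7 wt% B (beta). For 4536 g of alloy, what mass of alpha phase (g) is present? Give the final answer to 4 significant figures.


f_alpha = (C_beta - C0) / (C_beta - C_alpha)
f_alpha = (88.7 - 30.4) / (88.7 - 8.2) = 0.724224
m_alpha = f_alpha * m_total = 0.724224 * 4536 = 3285 g


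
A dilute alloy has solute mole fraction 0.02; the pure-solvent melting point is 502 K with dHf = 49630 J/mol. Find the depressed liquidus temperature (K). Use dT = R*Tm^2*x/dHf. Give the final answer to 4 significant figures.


dT = R*Tm^2*x / dHf
dT = 8.314 * 502^2 * 0.02 / 49630
dT = 0.844312 K
T_new = 502 - 0.844312 = 501.2 K


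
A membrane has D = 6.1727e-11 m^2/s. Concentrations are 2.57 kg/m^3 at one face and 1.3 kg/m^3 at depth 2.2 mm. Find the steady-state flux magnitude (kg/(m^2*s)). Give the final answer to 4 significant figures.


J = -D * (dC/dx) = D * (C1 - C2) / dx
J = 6.1727e-11 * (2.57 - 1.3) / 2.2e-03
J = 3.563e-08 kg/(m^2*s)


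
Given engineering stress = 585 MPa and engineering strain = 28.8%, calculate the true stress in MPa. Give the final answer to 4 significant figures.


sigma_true = sigma_eng * (1 + epsilon_eng)
sigma_true = 585 * (1 + 0.288)
sigma_true = 753.5 MPa


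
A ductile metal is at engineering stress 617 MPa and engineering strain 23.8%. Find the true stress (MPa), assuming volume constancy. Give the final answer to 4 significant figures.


sigma_true = sigma_eng * (1 + epsilon_eng)
sigma_true = 617 * (1 + 0.238)
sigma_true = 763.8 MPa


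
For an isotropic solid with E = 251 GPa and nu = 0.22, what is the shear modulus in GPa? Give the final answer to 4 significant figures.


G = E / (2*(1+nu))
G = 251 / (2*(1+0.22))
G = 102.9 GPa


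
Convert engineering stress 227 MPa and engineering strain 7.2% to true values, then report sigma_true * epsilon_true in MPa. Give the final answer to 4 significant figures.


sigma_true = sigma_eng * (1 + epsilon_eng)
sigma_true = 227 * (1 + 0.072) = 243.344 MPa
epsilon_true = ln(1 + epsilon_eng)
epsilon_true = ln(1 + 0.072) = 0.0695261
sigma_true * epsilon_true = 243.344 * 0.0695261 = 16.92 MPa


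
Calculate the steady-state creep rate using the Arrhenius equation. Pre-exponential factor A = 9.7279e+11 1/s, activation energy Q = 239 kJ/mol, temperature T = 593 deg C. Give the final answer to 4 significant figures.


rate = A * exp(-Q / (R*T))
T = 593 + 273.15 = 866.15 K
rate = 9.7279e+11 * exp(-239e3 / (8.314 * 866.15))
rate = 3.751e-03 1/s


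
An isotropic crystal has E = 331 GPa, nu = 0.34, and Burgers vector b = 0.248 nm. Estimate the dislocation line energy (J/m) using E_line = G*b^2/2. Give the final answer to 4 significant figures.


Step 1: G = E / (2*(1+nu))
G = 331 / (2*(1+0.34)) = 123.507 GPa = 1.23507e+11 Pa
Step 2: E_line = G*b^2/2
b = 0.248 nm = 2.48e-10 m
E_line = 0.5 * 1.23507e+11 * (2.48e-10)^2 = 3.798e-09 J/m


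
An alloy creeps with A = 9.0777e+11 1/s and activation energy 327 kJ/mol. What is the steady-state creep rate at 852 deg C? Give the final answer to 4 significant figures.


rate = A * exp(-Q / (R*T))
T = 852 + 273.15 = 1125.15 K
rate = 9.0777e+11 * exp(-327e3 / (8.314 * 1125.15))
rate = 5.978e-04 1/s


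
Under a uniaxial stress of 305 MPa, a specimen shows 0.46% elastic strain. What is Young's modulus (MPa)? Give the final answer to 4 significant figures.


E = sigma / epsilon
epsilon = 0.46% = 4.6e-03
E = 305 / 4.6e-03
E = 66300 MPa


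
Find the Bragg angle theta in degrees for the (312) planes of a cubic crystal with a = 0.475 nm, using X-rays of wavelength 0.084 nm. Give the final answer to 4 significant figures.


d = a / sqrt(h^2+k^2+l^2)
d = 0.475 / sqrt(14) = 0.126949 nm
lambda = 2*d*sin(theta)  =>  sin(theta) = lambda / (2*d)
sin(theta) = 0.084 / (2 * 0.126949) = 0.330841
theta = 19.32 deg


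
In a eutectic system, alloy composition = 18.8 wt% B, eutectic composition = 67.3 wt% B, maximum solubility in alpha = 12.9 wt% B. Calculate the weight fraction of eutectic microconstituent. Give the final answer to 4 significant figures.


f_primary = (C_e - C0) / (C_e - C_alpha_max)
f_primary = (67.3 - 18.8) / (67.3 - 12.9)
f_primary = 0.891544
f_eutectic = 1 - 0.891544 = 0.1085
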